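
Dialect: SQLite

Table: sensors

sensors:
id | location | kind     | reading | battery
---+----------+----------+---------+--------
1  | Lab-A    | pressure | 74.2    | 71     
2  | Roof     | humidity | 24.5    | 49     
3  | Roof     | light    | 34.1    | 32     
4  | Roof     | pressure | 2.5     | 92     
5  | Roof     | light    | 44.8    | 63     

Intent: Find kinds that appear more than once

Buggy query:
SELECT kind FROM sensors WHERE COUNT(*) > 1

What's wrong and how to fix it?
Bug: WHERE can't reference COUNT(*); aggregates are computed after WHERE

Fix: Group first, then use HAVING for the count condition

Corrected query:
SELECT kind FROM sensors GROUP BY kind HAVING COUNT(*) > 1

Result:
kind    
--------
light   
pressure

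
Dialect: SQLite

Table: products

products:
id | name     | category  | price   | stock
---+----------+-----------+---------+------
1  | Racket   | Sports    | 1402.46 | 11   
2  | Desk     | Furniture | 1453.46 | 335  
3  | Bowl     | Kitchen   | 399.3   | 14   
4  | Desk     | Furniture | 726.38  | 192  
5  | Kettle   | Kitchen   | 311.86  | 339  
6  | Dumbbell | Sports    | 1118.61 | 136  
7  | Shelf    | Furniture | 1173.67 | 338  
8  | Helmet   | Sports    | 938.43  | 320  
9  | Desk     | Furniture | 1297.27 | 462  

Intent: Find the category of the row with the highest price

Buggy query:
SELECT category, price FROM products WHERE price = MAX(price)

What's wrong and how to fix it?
Bug: MAX(price) is an aggregate and cannot be used directly in WHERE

Fix: Wrap MAX in a scalar subquery so WHERE compares against a single value

Corrected query:
SELECT category, price FROM products WHERE price = (SELECT MAX(price) FROM products)

Result:
category  | price  
----------+--------
Furniture | 1453.46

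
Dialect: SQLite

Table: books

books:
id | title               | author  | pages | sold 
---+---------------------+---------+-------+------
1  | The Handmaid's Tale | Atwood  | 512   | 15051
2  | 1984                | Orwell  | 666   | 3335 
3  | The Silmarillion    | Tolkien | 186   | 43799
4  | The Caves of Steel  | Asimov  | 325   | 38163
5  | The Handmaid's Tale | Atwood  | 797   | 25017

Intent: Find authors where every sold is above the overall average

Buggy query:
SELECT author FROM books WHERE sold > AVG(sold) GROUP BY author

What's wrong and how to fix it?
Bug: AVG() is an aggregate; it can't sit directly in WHERE

Fix: Compute the overall average in a scalar subquery and compare each group's MIN against it in HAVING

Corrected query:
SELECT author FROM books GROUP BY author HAVING MIN(sold) > (SELECT AVG(sold) FROM books)

Result:
author 
-------
Asimov 
Tolkien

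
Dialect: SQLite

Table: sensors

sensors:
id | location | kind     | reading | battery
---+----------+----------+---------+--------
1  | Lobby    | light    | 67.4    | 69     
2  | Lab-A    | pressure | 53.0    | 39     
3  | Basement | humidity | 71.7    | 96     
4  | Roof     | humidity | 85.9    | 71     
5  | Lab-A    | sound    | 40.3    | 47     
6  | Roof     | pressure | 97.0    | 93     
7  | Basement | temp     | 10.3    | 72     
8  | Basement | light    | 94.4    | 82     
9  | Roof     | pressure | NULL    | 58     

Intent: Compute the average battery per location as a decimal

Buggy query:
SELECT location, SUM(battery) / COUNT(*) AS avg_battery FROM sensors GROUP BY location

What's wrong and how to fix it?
Bug: SUM(battery) and COUNT(*) are both integers; the division truncates the fractional part

Fix: Multiply by 1.0 (or CAST to REAL) to force floating-point division

Corrected query:
SELECT location, SUM(battery) * 1.0 / COUNT(*) AS avg_battery FROM sensors GROUP BY location

Result:
location | avg_battery
---------+------------
Basement | 83.333333  
Lab-A    | 43         
Lobby    | 69         
Roof     | 74         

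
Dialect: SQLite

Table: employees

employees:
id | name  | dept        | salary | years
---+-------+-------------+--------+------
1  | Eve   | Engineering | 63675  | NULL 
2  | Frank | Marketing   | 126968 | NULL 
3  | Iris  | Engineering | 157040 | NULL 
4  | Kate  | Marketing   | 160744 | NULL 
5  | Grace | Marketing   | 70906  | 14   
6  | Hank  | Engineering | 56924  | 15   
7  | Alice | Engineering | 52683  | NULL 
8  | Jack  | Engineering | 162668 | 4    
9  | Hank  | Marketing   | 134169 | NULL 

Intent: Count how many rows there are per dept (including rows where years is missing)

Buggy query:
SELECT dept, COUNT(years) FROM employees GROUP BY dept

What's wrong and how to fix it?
Bug: COUNT(column) counts non-NULL values only; rows with NULL years aren't counted

Fix: Use COUNT(*) to count all rows regardless of NULL

Corrected query:
SELECT dept, COUNT(*) FROM employees GROUP BY dept

Result:
dept        | COUNT(*)
------------+---------
Engineering | 5       
Marketing   | 4       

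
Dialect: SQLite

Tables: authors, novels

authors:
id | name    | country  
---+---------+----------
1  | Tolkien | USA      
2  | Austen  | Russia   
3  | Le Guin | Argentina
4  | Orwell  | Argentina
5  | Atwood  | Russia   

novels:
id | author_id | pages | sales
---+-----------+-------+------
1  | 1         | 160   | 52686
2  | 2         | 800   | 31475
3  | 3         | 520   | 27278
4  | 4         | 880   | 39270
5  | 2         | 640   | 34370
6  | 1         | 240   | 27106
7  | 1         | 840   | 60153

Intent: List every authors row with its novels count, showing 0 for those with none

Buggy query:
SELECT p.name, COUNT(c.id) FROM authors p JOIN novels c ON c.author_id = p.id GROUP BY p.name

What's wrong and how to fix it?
Bug: An inner join excludes parents with zero children

Fix: Switch to LEFT JOIN to retain unmatched parent rows

Corrected query:
SELECT p.name, COUNT(c.id) FROM authors p LEFT JOIN novels c ON c.author_id = p.id GROUP BY p.name

Result:
name    | COUNT(c.id)
--------+------------
Atwood  | 0          
Austen  | 2          
Le Guin | 1          
Orwell  | 1          
Tolkien | 3          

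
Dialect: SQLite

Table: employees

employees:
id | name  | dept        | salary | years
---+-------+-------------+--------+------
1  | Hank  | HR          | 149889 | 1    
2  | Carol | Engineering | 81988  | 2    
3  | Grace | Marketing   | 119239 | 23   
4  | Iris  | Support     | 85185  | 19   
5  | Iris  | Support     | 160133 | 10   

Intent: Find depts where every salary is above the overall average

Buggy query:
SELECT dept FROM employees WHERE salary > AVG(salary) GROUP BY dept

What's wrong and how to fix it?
Bug: AVG() is an aggregate; it can't sit directly in WHERE

Fix: Compute the overall average in a scalar subquery and compare each group's MIN against it in HAVING

Corrected query:
SELECT dept FROM employees GROUP BY dept HAVING MIN(salary) > (SELECT AVG(salary) FROM employees)

Result:
dept
----
HR  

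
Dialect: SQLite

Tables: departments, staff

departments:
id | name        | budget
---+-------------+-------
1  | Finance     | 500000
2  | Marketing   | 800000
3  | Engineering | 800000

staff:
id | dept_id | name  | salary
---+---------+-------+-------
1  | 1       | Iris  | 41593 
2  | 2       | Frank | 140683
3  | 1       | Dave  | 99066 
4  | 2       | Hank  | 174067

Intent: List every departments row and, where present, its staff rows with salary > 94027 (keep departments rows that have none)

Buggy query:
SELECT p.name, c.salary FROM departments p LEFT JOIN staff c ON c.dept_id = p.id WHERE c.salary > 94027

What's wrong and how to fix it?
Bug: A WHERE condition on the right-hand table after LEFT JOIN drops unmatched parents

Fix: Put 'c.salary > 94027' in the JOIN's ON clause instead of WHERE

Corrected query:
SELECT p.name, c.salary FROM departments p LEFT JOIN staff c ON c.dept_id = p.id AND c.salary > 94027

Result:
name        | salary
------------+-------
Finance     | 99066 
Marketing   | 140683
Marketing   | 174067
Engineering | NULL  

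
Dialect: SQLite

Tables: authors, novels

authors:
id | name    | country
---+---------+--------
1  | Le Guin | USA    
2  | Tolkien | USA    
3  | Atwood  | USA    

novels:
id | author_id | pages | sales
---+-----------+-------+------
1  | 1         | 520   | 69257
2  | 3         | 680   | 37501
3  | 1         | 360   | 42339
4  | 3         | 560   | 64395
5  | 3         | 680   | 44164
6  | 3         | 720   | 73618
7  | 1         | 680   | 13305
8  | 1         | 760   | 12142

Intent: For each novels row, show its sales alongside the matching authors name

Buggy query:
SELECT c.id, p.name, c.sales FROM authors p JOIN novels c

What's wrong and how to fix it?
Bug: Missing join condition: each novels row is matched to all authors rows instead of just its own

Fix: Add ON c.author_id = p.id to the JOIN

Corrected query:
SELECT c.id, p.name, c.sales FROM authors p JOIN novels c ON c.author_id = p.id

Result:
id | name    | sales
---+---------+------
1  | Le Guin | 69257
2  | Atwood  | 37501
3  | Le Guin | 42339
4  | Atwood  | 64395
5  | Atwood  | 44164
6  | Atwood  | 73618
7  | Le Guin | 13305
8  | Le Guin | 12142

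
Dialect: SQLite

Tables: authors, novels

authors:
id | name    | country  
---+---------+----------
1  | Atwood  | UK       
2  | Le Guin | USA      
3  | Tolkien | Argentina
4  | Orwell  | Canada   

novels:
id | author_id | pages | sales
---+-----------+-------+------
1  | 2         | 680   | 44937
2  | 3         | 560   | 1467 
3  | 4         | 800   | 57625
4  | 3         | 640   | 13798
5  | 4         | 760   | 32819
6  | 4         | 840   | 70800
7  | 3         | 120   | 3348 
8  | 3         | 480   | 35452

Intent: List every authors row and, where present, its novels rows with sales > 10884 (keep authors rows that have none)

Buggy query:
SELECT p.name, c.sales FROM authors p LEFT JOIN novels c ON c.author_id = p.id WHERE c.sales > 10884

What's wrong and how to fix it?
Bug: Filtering c.sales in WHERE discards the NULL rows produced by LEFT JOIN, turning it into an inner join

Fix: Put 'c.sales > 10884' in the JOIN's ON clause instead of WHERE

Corrected query:
SELECT p.name, c.sales FROM authors p LEFT JOIN novels c ON c.author_id = p.id AND c.sales > 10884

Result:
name    | sales
--------+------
Atwood  | NULL 
Le Guin | 44937
Tolkien | 13798
Tolkien | 35452
Orwell  | 32819
Orwell  | 57625
Orwell  | 70800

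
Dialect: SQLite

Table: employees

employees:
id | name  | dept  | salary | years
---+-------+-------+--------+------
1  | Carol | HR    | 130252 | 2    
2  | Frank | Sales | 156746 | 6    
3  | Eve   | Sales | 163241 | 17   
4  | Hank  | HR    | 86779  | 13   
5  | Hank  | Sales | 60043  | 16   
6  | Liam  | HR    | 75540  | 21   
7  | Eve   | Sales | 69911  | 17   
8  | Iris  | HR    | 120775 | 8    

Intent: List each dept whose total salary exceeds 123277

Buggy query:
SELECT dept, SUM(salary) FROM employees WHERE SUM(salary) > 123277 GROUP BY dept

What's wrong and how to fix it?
Bug: SUM(salary) is an aggregate, but WHERE filters rows before aggregation

Fix: Move the aggregate condition to a HAVING clause

Corrected query:
SELECT dept, SUM(salary) FROM employees GROUP BY dept HAVING SUM(salary) > 123277

Result:
dept  | SUM(salary)
------+------------
HR    | 413346     
Sales | 449941     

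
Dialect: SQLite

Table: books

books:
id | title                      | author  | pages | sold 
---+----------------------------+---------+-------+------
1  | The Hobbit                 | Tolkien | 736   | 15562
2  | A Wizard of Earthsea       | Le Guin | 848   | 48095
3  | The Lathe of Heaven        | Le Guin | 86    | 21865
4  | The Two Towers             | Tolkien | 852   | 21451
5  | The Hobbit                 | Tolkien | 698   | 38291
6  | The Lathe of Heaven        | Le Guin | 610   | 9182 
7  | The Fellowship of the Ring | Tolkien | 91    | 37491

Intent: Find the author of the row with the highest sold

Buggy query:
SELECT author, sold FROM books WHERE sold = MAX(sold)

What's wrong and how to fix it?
Bug: WHERE is evaluated per row; an aggregate over the whole table isn't defined there

Fix: Use a subquery: WHERE sold = (SELECT MAX(sold) FROM books)

Corrected query:
SELECT author, sold FROM books WHERE sold = (SELECT MAX(sold) FROM books)

Result:
author  | sold 
--------+------
Le Guin | 48095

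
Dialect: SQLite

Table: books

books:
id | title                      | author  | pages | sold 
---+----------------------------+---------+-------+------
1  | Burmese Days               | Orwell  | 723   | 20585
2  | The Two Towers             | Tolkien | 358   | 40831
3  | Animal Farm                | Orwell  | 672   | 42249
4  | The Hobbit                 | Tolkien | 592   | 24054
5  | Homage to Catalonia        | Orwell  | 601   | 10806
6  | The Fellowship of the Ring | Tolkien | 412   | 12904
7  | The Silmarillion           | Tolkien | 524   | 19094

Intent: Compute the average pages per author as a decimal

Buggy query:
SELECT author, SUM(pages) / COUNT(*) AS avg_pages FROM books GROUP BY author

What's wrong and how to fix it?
Bug: SUM(pages) and COUNT(*) are both integers; the division truncates the fractional part

Fix: Multiply by 1.0 (or CAST to REAL) to force floating-point division

Corrected query:
SELECT author, SUM(pages) * 1.0 / COUNT(*) AS avg_pages FROM books GROUP BY author

Result:
author  | avg_pages 
--------+-----------
Orwell  | 665.333333
Tolkien | 471.5     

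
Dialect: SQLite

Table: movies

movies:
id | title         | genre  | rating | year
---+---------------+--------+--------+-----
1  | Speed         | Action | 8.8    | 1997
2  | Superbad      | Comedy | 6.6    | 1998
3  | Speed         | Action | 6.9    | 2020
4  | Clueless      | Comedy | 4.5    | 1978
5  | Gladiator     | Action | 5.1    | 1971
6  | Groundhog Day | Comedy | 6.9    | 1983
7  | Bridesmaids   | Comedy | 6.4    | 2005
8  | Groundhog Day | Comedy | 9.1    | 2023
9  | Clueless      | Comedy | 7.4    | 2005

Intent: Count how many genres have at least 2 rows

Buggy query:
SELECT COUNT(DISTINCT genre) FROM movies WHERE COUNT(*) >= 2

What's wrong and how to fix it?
Bug: COUNT(*) cannot appear in WHERE; the per-group count doesn't exist yet

Fix: Use a subquery that GROUPs and filters with HAVING, then count its rows

Corrected query:
SELECT COUNT(*) FROM (SELECT genre FROM movies GROUP BY genre HAVING COUNT(*) >= 2)

Result:
COUNT(*)
--------
2       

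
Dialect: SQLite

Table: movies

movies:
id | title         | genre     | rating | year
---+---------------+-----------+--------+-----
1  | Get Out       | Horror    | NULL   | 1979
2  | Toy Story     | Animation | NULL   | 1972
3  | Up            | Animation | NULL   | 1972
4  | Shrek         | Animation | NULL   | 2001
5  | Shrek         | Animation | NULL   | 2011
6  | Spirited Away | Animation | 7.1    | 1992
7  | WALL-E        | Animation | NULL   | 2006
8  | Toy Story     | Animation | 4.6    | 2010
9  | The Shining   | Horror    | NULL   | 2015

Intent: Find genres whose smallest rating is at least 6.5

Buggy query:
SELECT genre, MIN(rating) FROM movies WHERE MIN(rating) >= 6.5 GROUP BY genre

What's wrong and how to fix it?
Bug: MIN() in WHERE is a misuse of aggregate

Fix: Use HAVING for the per-group MIN condition

Corrected query:
SELECT genre, MIN(rating) FROM movies GROUP BY genre HAVING MIN(rating) >= 6.5

Result:
(no rows)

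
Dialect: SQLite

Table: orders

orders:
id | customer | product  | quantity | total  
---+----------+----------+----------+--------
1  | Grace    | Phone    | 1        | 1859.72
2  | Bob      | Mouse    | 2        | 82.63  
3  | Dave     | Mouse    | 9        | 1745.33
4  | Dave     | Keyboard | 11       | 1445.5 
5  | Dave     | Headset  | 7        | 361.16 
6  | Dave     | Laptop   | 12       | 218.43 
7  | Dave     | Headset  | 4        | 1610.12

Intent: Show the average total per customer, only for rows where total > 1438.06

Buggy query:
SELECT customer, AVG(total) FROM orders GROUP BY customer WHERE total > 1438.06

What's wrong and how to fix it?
Bug: Row-level WHERE must come before GROUP BY in the clause order

Fix: Move the WHERE clause before GROUP BY

Corrected query:
SELECT customer, AVG(total) FROM orders WHERE total > 1438.06 GROUP BY customer

Result:
customer | AVG(total) 
---------+------------
Dave     | 1600.316667
Grace    | 1859.72    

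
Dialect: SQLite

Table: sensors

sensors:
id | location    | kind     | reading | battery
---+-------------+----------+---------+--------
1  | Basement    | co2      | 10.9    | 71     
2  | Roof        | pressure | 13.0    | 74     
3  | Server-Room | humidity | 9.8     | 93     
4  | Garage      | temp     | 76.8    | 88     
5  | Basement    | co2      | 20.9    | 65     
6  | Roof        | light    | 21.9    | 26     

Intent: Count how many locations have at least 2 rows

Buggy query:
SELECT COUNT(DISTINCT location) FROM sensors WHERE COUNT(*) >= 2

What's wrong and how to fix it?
Bug: COUNT(*) cannot appear in WHERE; the per-group count doesn't exist yet

Fix: Use a subquery that GROUPs and filters with HAVING, then count its rows

Corrected query:
SELECT COUNT(*) FROM (SELECT location FROM sensors GROUP BY location HAVING COUNT(*) >= 2)

Result:
COUNT(*)
--------
2       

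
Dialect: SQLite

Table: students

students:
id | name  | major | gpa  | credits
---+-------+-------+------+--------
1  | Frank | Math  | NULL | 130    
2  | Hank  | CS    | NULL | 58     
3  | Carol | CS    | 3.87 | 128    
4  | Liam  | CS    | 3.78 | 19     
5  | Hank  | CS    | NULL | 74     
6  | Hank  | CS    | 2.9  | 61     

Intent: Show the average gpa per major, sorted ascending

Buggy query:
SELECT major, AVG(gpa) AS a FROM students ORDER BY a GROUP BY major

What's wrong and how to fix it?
Bug: GROUP BY must precede ORDER BY

Fix: Move ORDER BY to the end, after GROUP BY

Corrected query:
SELECT major, AVG(gpa) AS a FROM students GROUP BY major ORDER BY a

Result:
major | a       
------+---------
Math  | NULL    
CS    | 3.516667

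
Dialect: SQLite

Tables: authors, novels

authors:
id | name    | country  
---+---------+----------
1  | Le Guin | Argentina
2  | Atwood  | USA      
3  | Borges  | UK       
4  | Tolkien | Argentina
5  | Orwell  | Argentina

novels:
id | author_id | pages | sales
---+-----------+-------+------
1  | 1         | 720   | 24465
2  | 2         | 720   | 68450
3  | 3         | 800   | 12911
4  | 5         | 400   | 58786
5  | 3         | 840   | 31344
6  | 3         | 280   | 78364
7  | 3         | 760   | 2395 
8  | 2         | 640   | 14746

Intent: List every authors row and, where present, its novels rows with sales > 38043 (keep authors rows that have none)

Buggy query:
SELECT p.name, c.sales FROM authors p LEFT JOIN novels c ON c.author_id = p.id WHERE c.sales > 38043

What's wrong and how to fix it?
Bug: Filtering c.sales in WHERE discards the NULL rows produced by LEFT JOIN, turning it into an inner join

Fix: Put 'c.sales > 38043' in the JOIN's ON clause instead of WHERE

Corrected query:
SELECT p.name, c.sales FROM authors p LEFT JOIN novels c ON c.author_id = p.id AND c.sales > 38043

Result:
name    | sales
--------+------
Le Guin | NULL 
Atwood  | 68450
Borges  | 78364
Tolkien | NULL 
Orwell  | 58786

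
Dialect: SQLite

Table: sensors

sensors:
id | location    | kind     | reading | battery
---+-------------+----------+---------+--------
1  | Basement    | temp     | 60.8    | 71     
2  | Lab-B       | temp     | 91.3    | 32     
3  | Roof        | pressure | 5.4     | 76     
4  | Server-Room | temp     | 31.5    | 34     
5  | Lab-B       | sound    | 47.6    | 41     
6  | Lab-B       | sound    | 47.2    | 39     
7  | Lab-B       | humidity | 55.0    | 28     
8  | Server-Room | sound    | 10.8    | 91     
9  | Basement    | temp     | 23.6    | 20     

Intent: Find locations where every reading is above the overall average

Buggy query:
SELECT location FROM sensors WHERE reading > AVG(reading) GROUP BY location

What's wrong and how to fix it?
Bug: AVG() is an aggregate; it can't sit directly in WHERE

Fix: Compute the overall average in a scalar subquery and compare each group's MIN against it in HAVING

Corrected query:
SELECT location FROM sensors GROUP BY location HAVING MIN(reading) > (SELECT AVG(reading) FROM sensors)

Result:
location
--------
Lab-B   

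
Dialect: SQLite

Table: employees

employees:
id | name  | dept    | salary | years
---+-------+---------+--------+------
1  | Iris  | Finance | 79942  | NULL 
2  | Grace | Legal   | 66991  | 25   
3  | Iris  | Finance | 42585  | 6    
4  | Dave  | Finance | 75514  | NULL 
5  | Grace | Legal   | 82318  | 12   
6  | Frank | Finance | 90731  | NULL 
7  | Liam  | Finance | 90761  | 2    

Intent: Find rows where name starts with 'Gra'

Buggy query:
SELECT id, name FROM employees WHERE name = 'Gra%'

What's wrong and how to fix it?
Bug: '=' compares the literal string including the % character; pattern matching needs LIKE

Fix: Use LIKE for wildcard pattern matching

Corrected query:
SELECT id, name FROM employees WHERE name LIKE 'Gra%'

Result:
id | name 
---+------
2  | Grace
5  | Grace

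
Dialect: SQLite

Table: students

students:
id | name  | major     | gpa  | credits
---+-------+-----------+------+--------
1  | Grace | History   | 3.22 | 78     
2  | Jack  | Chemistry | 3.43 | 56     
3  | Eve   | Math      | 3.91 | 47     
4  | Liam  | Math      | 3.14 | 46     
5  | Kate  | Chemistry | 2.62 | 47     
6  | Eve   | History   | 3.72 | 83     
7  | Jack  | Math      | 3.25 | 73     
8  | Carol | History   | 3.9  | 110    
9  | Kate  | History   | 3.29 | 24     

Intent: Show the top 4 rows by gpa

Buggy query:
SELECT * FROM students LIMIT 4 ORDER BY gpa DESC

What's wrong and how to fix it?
Bug: LIMIT must come after ORDER BY

Fix: Swap the clauses: ORDER BY first, then LIMIT

Corrected query:
SELECT * FROM students ORDER BY gpa DESC LIMIT 4

Result:
id | name  | major     | gpa  | credits
---+-------+-----------+------+--------
3  | Eve   | Math      | 3.91 | 47     
8  | Carol | History   | 3.9  | 110    
6  | Eve   | History   | 3.72 | 83     
2  | Jack  | Chemistry | 3.43 | 56     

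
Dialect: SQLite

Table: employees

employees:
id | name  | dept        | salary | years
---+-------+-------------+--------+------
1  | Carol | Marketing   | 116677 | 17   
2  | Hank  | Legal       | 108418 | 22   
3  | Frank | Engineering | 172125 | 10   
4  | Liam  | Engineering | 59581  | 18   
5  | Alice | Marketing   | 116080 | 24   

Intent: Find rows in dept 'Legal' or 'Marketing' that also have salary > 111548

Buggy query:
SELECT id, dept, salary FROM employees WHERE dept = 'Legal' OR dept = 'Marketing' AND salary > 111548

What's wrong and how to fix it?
Bug: Without parentheses, AND is evaluated before OR, so the salary filter only applies to the 'Marketing' branch

Fix: Group the OR with parentheses (or use IN), then AND the threshold

Corrected query:
SELECT id, dept, salary FROM employees WHERE (dept = 'Legal' OR dept = 'Marketing') AND salary > 111548

Result:
id | dept      | salary
---+-----------+-------
1  | Marketing | 116677
5  | Marketing | 116080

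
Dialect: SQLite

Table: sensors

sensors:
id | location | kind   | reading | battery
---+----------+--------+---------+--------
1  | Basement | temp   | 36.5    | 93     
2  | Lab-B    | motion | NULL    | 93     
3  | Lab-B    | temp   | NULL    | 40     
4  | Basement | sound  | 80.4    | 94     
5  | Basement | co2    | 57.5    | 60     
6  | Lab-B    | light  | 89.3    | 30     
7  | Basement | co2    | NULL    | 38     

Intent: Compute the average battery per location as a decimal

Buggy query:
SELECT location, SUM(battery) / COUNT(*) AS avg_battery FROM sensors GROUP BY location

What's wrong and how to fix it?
Bug: SUM(battery) and COUNT(*) are both integers; the division truncates the fractional part

Fix: Cast one side to REAL so the division keeps the fractional part

Corrected query:
SELECT location, SUM(battery) * 1.0 / COUNT(*) AS avg_battery FROM sensors GROUP BY location

Result:
location | avg_battery
---------+------------
Basement | 71.25      
Lab-B    | 54.333333  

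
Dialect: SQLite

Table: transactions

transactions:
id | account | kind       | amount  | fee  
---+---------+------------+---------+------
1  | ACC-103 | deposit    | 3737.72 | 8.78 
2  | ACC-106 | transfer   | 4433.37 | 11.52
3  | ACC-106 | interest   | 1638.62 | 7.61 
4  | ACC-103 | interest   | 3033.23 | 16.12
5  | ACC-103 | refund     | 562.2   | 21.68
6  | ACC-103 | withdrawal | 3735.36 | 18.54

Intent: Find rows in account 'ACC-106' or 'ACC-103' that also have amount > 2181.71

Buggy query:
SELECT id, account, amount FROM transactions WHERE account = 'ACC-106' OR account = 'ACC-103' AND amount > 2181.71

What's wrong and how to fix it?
Bug: Without parentheses, AND is evaluated before OR, so the amount filter only applies to the 'ACC-103' branch

Fix: Add parentheses around the OR so the AND applies to both alternatives

Corrected query:
SELECT id, account, amount FROM transactions WHERE (account = 'ACC-106' OR account = 'ACC-103') AND amount > 2181.71

Result:
id | account | amount 
---+---------+--------
1  | ACC-103 | 3737.72
2  | ACC-106 | 4433.37
4  | ACC-103 | 3033.23
6  | ACC-103 | 3735.36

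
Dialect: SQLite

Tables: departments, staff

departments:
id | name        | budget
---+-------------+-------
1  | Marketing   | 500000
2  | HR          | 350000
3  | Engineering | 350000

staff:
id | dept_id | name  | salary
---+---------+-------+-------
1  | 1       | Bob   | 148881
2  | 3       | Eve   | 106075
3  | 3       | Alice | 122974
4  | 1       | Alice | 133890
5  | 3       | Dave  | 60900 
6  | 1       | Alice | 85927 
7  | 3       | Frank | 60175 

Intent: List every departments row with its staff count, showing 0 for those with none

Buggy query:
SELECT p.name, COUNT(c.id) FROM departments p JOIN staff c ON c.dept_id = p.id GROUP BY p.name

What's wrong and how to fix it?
Bug: An inner join excludes parents with zero children

Fix: Use LEFT JOIN so parents without children still appear (COUNT(c.id) gives 0)

Corrected query:
SELECT p.name, COUNT(c.id) FROM departments p LEFT JOIN staff c ON c.dept_id = p.id GROUP BY p.name

Result:
name        | COUNT(c.id)
------------+------------
Engineering | 4          
HR          | 0          
Marketing   | 3          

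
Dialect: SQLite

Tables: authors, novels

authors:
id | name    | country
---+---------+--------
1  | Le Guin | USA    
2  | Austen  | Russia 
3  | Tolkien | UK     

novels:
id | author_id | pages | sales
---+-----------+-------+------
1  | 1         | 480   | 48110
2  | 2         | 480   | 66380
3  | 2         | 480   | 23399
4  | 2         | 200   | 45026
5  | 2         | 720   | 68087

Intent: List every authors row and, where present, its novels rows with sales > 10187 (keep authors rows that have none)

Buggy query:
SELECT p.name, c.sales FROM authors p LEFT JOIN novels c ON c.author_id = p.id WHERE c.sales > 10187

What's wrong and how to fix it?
Bug: Filtering c.sales in WHERE discards the NULL rows produced by LEFT JOIN, turning it into an inner join

Fix: Move the right-table condition into the ON clause so unmatched parents are kept

Corrected query:
SELECT p.name, c.sales FROM authors p LEFT JOIN novels c ON c.author_id = p.id AND c.sales > 10187

Result:
name    | sales
--------+------
Le Guin | 48110
Austen  | 23399
Austen  | 45026
Austen  | 66380
Austen  | 68087
Tolkien | NULL 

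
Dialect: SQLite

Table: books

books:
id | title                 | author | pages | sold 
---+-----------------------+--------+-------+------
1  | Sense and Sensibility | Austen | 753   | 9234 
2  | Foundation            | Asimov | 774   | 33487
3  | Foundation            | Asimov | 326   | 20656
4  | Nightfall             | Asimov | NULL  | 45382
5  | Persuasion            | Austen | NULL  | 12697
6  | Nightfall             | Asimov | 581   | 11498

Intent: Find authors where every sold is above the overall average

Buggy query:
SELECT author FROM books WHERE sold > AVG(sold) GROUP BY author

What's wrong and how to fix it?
Bug: WHERE evaluates per row before aggregation, so AVG() is unavailable

Fix: Compute the overall average in a scalar subquery and compare each group's MIN against it in HAVING

Corrected query:
SELECT author FROM books GROUP BY author HAVING MIN(sold) > (SELECT AVG(sold) FROM books)

Result:
(no rows)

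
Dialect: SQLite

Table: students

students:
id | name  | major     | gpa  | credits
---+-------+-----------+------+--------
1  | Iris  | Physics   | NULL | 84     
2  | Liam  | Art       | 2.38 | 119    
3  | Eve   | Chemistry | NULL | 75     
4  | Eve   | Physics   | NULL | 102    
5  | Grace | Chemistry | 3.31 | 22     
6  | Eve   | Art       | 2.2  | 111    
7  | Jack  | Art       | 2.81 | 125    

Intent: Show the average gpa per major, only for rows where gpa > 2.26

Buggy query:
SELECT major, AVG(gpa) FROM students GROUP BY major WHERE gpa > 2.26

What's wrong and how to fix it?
Bug: WHERE cannot follow GROUP BY

Fix: Move the WHERE clause before GROUP BY

Corrected query:
SELECT major, AVG(gpa) FROM students WHERE gpa > 2.26 GROUP BY major

Result:
major     | AVG(gpa)
----------+---------
Art       | 2.595   
Chemistry | 3.31    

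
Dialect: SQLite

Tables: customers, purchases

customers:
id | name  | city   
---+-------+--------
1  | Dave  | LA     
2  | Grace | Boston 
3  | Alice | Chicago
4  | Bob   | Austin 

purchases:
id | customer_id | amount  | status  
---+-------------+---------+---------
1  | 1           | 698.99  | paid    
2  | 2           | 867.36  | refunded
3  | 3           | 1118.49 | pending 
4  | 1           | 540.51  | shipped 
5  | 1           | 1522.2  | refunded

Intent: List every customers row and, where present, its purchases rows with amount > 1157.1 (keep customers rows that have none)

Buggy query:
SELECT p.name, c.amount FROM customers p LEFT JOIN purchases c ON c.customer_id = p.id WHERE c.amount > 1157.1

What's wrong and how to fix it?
Bug: A WHERE condition on the right-hand table after LEFT JOIN drops unmatched parents

Fix: Put 'c.amount > 1157.1' in the JOIN's ON clause instead of WHERE

Corrected query:
SELECT p.name, c.amount FROM customers p LEFT JOIN purchases c ON c.customer_id = p.id AND c.amount > 1157.1

Result:
name  | amount
------+-------
Dave  | 1522.2
Grace | NULL  
Alice | NULL  
Bob   | NULL  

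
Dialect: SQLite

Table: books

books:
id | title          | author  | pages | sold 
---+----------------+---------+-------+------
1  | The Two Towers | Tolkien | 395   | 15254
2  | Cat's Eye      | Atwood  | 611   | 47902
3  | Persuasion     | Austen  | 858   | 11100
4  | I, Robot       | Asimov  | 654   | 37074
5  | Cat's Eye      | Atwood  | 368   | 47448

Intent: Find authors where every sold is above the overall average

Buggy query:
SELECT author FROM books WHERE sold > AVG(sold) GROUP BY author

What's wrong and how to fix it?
Bug: WHERE evaluates per row before aggregation, so AVG() is unavailable

Fix: Use a subquery for AVG and a HAVING MIN(...) filter so the condition holds for every row in the group

Corrected query:
SELECT author FROM books GROUP BY author HAVING MIN(sold) > (SELECT AVG(sold) FROM books)

Result:
author
------
Asimov
Atwood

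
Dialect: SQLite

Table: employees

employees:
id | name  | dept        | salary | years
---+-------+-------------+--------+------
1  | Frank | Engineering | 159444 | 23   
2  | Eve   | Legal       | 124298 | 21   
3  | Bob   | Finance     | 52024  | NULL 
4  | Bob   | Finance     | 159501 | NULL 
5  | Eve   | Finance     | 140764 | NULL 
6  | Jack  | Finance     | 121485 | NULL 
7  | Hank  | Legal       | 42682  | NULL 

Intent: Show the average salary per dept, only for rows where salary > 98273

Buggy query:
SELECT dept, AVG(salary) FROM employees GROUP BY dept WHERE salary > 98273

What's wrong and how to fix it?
Bug: WHERE cannot follow GROUP BY

Fix: Move the WHERE clause before GROUP BY

Corrected query:
SELECT dept, AVG(salary) FROM employees WHERE salary > 98273 GROUP BY dept

Result:
dept        | AVG(salary)  
------------+--------------
Engineering | 159444       
Finance     | 140583.333333
Legal       | 124298       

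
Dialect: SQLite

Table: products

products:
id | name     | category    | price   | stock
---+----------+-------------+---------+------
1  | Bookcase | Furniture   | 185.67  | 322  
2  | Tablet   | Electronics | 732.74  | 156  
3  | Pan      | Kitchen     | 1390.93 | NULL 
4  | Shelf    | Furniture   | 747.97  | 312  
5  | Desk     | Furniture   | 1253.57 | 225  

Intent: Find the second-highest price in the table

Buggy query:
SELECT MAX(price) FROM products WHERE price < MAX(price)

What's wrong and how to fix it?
Bug: The inner MAX is an aggregate inside WHERE, which is not allowed

Fix: Compute the overall MAX in a subquery, then take MAX of rows below it

Corrected query:
SELECT MAX(price) FROM products WHERE price < (SELECT MAX(price) FROM products)

Result:
MAX(price)
----------
1253.57   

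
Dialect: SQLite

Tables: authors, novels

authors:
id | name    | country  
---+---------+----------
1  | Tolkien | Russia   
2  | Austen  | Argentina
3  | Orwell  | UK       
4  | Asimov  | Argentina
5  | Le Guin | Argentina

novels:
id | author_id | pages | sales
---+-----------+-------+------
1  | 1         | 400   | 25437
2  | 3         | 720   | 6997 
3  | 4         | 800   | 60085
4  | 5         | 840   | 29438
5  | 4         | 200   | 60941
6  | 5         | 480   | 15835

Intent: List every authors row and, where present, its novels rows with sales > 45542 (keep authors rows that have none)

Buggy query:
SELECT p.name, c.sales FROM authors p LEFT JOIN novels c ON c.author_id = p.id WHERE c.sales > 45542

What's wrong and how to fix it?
Bug: Filtering c.sales in WHERE discards the NULL rows produced by LEFT JOIN, turning it into an inner join

Fix: Move the right-table condition into the ON clause so unmatched parents are kept

Corrected query:
SELECT p.name, c.sales FROM authors p LEFT JOIN novels c ON c.author_id = p.id AND c.sales > 45542

Result:
name    | sales
--------+------
Tolkien | NULL 
Austen  | NULL 
Orwell  | NULL 
Asimov  | 60085
Asimov  | 60941
Le Guin | NULL 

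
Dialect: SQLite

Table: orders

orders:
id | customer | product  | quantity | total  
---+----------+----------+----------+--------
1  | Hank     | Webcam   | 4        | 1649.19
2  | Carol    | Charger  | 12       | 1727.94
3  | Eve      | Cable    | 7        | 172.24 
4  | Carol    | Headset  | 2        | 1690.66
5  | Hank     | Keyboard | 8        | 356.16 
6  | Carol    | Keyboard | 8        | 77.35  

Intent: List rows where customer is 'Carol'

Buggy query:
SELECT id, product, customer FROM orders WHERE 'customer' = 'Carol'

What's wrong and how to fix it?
Bug: 'customer' in single quotes is a string literal, not the column; the comparison is literal-vs-literal and never true

Fix: Reference the column as customer without single quotes

Corrected query:
SELECT id, product, customer FROM orders WHERE customer = 'Carol'

Result:
id | product  | customer
---+----------+---------
2  | Charger  | Carol   
4  | Headset  | Carol   
6  | Keyboard | Carol   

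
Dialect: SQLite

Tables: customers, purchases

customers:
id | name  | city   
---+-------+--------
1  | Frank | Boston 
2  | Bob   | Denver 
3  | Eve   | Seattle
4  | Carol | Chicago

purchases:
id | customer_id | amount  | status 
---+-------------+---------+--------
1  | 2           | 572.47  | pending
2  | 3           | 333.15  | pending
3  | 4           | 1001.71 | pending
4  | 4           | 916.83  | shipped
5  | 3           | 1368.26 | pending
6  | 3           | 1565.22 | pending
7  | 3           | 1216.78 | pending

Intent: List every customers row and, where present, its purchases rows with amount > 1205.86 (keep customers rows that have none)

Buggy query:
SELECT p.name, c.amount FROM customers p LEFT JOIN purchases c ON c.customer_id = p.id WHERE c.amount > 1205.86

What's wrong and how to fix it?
Bug: A WHERE condition on the right-hand table after LEFT JOIN drops unmatched parents

Fix: Move the right-table condition into the ON clause so unmatched parents are kept

Corrected query:
SELECT p.name, c.amount FROM customers p LEFT JOIN purchases c ON c.customer_id = p.id AND c.amount > 1205.86

Result:
name  | amount 
------+--------
Frank | NULL   
Bob   | NULL   
Eve   | 1216.78
Eve   | 1368.26
Eve   | 1565.22
Carol | NULL   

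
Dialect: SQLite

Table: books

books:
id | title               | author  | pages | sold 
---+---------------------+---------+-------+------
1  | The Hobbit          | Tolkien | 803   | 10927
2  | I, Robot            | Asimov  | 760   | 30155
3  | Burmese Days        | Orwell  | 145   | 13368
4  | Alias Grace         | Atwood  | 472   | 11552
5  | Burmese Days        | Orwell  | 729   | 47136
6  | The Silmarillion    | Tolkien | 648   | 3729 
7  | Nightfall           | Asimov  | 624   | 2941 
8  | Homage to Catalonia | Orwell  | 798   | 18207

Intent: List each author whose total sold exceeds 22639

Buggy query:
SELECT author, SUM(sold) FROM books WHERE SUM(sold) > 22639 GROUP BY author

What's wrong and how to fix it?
Bug: WHERE runs before GROUP BY, so aggregates aren't available there

Fix: Move the aggregate condition to a HAVING clause

Corrected query:
SELECT author, SUM(sold) FROM books GROUP BY author HAVING SUM(sold) > 22639

Result:
author | SUM(sold)
-------+----------
Asimov | 33096    
Orwell | 78711    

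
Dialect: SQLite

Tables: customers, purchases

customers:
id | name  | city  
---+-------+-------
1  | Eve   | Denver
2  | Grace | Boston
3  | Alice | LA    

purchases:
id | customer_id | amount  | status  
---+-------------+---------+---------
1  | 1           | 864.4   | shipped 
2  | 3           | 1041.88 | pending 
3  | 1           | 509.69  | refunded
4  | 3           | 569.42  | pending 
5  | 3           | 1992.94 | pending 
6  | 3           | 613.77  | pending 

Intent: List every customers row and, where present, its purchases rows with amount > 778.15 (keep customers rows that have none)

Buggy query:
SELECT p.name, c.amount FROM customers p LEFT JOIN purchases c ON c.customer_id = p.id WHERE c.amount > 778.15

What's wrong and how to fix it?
Bug: A WHERE condition on the right-hand table after LEFT JOIN drops unmatched parents

Fix: Put 'c.amount > 778.15' in the JOIN's ON clause instead of WHERE

Corrected query:
SELECT p.name, c.amount FROM customers p LEFT JOIN purchases c ON c.customer_id = p.id AND c.amount > 778.15

Result:
name  | amount 
------+--------
Eve   | 864.4  
Grace | NULL   
Alice | 1041.88
Alice | 1992.94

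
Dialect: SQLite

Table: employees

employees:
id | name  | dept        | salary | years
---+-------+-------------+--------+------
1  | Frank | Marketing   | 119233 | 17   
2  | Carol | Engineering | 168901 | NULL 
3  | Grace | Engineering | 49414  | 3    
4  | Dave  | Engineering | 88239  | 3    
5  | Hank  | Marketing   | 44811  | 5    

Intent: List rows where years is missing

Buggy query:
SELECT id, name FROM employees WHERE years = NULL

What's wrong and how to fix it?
Bug: Comparing to NULL with '=' never matches; NULL = NULL is unknown, not true

Fix: Use IS NULL to test for NULL

Corrected query:
SELECT id, name FROM employees WHERE years IS NULL

Result:
id | name 
---+------
2  | Carol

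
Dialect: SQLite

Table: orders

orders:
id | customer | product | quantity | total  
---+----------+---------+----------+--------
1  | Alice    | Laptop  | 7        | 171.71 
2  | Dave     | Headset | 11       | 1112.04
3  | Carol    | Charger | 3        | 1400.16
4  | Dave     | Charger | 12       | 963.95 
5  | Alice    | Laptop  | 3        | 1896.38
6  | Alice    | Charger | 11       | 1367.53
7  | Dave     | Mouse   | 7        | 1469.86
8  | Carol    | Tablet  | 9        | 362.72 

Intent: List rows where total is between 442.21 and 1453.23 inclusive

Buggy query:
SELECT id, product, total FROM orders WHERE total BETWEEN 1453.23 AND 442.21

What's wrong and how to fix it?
Bug: The bounds are reversed; BETWEEN a AND b requires a <= b to match anything

Fix: Swap the bounds so the smaller value comes first

Corrected query:
SELECT id, product, total FROM orders WHERE total BETWEEN 442.21 AND 1453.23

Result:
id | product | total  
---+---------+--------
2  | Headset | 1112.04
3  | Charger | 1400.16
4  | Charger | 963.95 
6  | Charger | 1367.53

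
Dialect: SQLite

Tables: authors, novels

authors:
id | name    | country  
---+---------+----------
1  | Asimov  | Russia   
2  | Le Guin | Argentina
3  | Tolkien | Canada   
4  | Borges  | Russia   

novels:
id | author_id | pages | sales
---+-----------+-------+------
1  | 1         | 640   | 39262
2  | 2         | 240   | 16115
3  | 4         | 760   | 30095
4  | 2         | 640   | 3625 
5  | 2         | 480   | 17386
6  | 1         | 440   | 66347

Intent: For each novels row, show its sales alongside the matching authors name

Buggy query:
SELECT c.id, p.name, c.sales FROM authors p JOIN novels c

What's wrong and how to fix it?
Bug: Missing join condition: each novels row is matched to all authors rows instead of just its own

Fix: Specify the join condition linking the foreign key to the parent id

Corrected query:
SELECT c.id, p.name, c.sales FROM authors p JOIN novels c ON c.author_id = p.id

Result:
id | name    | sales
---+---------+------
1  | Asimov  | 39262
2  | Le Guin | 16115
3  | Borges  | 30095
4  | Le Guin | 3625 
5  | Le Guin | 17386
6  | Asimov  | 66347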